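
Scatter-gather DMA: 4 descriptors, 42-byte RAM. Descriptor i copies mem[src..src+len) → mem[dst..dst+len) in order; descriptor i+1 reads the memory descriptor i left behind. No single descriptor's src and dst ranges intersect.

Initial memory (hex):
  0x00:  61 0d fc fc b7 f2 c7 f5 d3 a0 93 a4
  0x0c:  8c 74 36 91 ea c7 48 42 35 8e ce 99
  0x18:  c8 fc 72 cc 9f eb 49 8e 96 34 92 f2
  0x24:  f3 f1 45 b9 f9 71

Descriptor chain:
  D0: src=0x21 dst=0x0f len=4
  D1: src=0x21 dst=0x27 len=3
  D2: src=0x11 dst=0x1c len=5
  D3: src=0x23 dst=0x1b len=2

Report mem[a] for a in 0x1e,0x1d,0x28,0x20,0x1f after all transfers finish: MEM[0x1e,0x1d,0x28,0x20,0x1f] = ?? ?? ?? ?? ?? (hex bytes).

  after D0: wrote 4B at 0x0f = 3492f2f3
  after D1: wrote 3B at 0x27 = 3492f2
  after D2: wrote 5B at 0x1c = f2f342358e
  after D3: wrote 2B at 0x1b = f2f3
query mem[0x1e]=0x42, mem[0x1d]=0xf3, mem[0x28]=0x92, mem[0x20]=0x8e, mem[0x1f]=0x35

MEM[0x1e,0x1d,0x28,0x20,0x1f] = 42 f3 92 8e 35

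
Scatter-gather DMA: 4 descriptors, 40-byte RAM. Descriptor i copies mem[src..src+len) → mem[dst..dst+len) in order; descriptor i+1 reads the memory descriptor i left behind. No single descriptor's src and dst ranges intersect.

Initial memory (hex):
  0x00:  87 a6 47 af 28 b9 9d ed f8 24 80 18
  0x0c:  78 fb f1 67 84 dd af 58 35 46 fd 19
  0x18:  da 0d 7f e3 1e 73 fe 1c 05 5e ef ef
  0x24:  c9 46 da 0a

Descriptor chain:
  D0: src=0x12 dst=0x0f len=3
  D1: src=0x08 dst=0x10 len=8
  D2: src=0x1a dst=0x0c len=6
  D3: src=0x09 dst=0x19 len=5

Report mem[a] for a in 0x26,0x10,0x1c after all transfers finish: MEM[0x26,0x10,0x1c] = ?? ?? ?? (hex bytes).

  after D0: wrote 3B at 0x0f = af5835
  after D1: wrote 8B at 0x10 = f824801878fbf1af
  after D2: wrote 6B at 0x0c = 7fe31e73fe1c
  after D3: wrote 5B at 0x19 = 2480187fe3
query mem[0x26]=0xda, mem[0x10]=0xfe, mem[0x1c]=0x7f

MEM[0x26,0x10,0x1c] = da fe 7f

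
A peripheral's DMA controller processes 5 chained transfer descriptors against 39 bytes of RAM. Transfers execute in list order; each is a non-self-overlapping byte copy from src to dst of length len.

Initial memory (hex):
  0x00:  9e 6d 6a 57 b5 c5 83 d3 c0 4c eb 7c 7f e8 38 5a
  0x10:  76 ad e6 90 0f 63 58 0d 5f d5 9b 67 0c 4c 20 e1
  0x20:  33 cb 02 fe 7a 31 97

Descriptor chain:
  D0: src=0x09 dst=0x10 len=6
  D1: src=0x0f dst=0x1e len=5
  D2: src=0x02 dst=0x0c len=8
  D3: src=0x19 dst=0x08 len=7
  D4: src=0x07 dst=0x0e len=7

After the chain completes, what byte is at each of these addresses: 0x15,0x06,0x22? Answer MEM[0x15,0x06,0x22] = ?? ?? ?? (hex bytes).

MEM[0x15,0x06,0x22] = 38 83 7f

D0: mem[0x10..0x15] <- [4c eb 7c 7f e8 38]
D1: mem[0x1e..0x22] <- [5a 4c eb 7c 7f]
D2: mem[0x0c..0x13] <- [6a 57 b5 c5 83 d3 c0 4c]
D3: mem[0x08..0x0e] <- [d5 9b 67 0c 4c 5a 4c]
D4: mem[0x0e..0x14] <- [d3 d5 9b 67 0c 4c 5a]
query mem[0x15]=0x38, mem[0x06]=0x83, mem[0x22]=0x7f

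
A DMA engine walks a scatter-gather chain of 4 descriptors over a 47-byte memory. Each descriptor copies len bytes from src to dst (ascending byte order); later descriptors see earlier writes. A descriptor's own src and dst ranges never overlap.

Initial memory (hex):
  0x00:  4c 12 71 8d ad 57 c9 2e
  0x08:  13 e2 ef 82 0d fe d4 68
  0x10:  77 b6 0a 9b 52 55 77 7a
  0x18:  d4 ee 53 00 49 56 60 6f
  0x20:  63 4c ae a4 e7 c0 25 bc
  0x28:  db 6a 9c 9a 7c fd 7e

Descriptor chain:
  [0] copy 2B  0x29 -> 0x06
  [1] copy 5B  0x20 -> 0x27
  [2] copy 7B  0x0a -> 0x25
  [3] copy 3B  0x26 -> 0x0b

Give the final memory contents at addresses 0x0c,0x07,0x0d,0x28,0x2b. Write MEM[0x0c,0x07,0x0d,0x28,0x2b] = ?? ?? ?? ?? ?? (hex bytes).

MEM[0x0c,0x07,0x0d,0x28,0x2b] = 0d 9c fe fe 77

#0 dst[0x06+2] := {0x6a,0x9c}
#1 dst[0x27+5] := {0x63,0x4c,0xae,0xa4,0xe7}
#2 dst[0x25+7] := {0xef,0x82,0x0d,0xfe,0xd4,0x68,0x77}
#3 dst[0x0b+3] := {0x82,0x0d,0xfe}
query mem[0x0c]=0x0d, mem[0x07]=0x9c, mem[0x0d]=0xfe, mem[0x28]=0xfe, mem[0x2b]=0x77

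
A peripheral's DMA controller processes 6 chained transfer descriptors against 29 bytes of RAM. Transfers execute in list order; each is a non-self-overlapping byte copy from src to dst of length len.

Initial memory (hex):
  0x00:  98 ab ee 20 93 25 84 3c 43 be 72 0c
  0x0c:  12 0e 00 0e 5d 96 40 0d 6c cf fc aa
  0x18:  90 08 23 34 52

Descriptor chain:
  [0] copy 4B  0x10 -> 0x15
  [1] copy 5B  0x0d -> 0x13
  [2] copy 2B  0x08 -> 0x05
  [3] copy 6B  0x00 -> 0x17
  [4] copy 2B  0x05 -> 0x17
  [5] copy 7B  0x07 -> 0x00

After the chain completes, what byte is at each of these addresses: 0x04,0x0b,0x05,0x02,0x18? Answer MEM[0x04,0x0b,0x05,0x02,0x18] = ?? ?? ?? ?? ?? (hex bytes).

MEM[0x04,0x0b,0x05,0x02,0x18] = 0c 0c 12 be be

D0: mem[0x15..0x18] <- [5d 96 40 0d]
D1: mem[0x13..0x17] <- [0e 00 0e 5d 96]
D2: mem[0x05..0x06] <- [43 be]
D3: mem[0x17..0x1c] <- [98 ab ee 20 93 43]
D4: mem[0x17..0x18] <- [43 be]
D5: mem[0x00..0x06] <- [3c 43 be 72 0c 12 0e]
query mem[0x04]=0x0c, mem[0x0b]=0x0c, mem[0x05]=0x12, mem[0x02]=0xbe, mem[0x18]=0xbe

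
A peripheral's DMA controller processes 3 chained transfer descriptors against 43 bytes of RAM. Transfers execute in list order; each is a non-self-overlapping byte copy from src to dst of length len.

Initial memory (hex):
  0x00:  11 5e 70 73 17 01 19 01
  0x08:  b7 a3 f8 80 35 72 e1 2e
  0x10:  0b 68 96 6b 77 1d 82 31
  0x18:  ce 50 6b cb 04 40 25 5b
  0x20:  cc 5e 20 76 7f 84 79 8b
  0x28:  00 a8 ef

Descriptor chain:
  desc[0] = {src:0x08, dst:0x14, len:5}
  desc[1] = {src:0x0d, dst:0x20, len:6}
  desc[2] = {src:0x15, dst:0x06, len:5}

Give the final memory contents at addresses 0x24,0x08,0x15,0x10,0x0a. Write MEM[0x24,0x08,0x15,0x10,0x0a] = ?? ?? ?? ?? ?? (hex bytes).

MEM[0x24,0x08,0x15,0x10,0x0a] = 68 80 a3 0b 50

#0 dst[0x14+5] := {0xb7,0xa3,0xf8,0x80,0x35}
#1 dst[0x20+6] := {0x72,0xe1,0x2e,0x0b,0x68,0x96}
#2 dst[0x06+5] := {0xa3,0xf8,0x80,0x35,0x50}
query mem[0x24]=0x68, mem[0x08]=0x80, mem[0x15]=0xa3, mem[0x10]=0x0b, mem[0x0a]=0x50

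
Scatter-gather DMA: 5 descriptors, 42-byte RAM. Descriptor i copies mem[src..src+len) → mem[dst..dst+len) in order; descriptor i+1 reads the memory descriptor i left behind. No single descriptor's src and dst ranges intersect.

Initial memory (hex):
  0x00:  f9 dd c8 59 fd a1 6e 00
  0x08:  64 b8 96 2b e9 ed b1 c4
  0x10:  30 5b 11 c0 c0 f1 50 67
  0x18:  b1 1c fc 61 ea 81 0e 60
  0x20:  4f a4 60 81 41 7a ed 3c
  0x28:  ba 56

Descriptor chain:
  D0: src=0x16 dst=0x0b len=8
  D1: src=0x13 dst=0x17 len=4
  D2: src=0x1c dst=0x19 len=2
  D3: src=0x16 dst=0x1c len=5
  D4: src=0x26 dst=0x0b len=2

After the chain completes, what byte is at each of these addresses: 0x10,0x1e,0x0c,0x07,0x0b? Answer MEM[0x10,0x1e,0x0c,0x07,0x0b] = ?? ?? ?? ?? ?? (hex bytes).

MEM[0x10,0x1e,0x0c,0x07,0x0b] = 61 c0 3c 00 ed

  after D0: wrote 8B at 0x0b = 5067b11cfc61ea81
  after D1: wrote 4B at 0x17 = c0c0f150
  after D2: wrote 2B at 0x19 = ea81
  after D3: wrote 5B at 0x1c = 50c0c0ea81
  after D4: wrote 2B at 0x0b = ed3c
query mem[0x10]=0x61, mem[0x1e]=0xc0, mem[0x0c]=0x3c, mem[0x07]=0x00, mem[0x0b]=0xed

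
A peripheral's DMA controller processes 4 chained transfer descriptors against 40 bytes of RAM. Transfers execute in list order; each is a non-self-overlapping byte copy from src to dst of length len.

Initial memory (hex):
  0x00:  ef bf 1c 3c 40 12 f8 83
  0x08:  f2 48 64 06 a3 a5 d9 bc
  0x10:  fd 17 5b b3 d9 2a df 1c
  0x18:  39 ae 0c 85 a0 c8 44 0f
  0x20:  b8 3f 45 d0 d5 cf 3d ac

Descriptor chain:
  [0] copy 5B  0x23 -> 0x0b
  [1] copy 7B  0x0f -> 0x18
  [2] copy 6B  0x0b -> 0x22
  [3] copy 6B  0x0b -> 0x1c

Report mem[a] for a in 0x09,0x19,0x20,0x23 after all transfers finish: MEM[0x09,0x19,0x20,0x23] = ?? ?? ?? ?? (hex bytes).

MEM[0x09,0x19,0x20,0x23] = 48 fd ac d5

#0 dst[0x0b+5] := {0xd0,0xd5,0xcf,0x3d,0xac}
#1 dst[0x18+7] := {0xac,0xfd,0x17,0x5b,0xb3,0xd9,0x2a}
#2 dst[0x22+6] := {0xd0,0xd5,0xcf,0x3d,0xac,0xfd}
#3 dst[0x1c+6] := {0xd0,0xd5,0xcf,0x3d,0xac,0xfd}
query mem[0x09]=0x48, mem[0x19]=0xfd, mem[0x20]=0xac, mem[0x23]=0xd5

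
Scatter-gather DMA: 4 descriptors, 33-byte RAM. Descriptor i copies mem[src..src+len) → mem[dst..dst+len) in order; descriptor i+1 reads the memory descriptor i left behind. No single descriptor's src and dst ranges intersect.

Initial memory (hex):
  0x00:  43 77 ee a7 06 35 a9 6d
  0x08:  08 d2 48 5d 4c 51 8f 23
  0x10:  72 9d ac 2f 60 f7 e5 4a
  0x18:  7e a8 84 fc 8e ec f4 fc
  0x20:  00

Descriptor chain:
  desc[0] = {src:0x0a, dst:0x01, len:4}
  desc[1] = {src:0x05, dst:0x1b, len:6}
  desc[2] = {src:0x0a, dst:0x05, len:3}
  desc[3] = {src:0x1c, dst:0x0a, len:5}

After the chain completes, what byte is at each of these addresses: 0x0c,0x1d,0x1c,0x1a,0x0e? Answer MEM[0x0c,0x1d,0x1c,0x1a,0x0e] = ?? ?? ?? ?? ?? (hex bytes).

MEM[0x0c,0x1d,0x1c,0x1a,0x0e] = 08 6d a9 84 48

D0: mem[0x01..0x04] <- [48 5d 4c 51]
D1: mem[0x1b..0x20] <- [35 a9 6d 08 d2 48]
D2: mem[0x05..0x07] <- [48 5d 4c]
D3: mem[0x0a..0x0e] <- [a9 6d 08 d2 48]
query mem[0x0c]=0x08, mem[0x1d]=0x6d, mem[0x1c]=0xa9, mem[0x1a]=0x84, mem[0x0e]=0x48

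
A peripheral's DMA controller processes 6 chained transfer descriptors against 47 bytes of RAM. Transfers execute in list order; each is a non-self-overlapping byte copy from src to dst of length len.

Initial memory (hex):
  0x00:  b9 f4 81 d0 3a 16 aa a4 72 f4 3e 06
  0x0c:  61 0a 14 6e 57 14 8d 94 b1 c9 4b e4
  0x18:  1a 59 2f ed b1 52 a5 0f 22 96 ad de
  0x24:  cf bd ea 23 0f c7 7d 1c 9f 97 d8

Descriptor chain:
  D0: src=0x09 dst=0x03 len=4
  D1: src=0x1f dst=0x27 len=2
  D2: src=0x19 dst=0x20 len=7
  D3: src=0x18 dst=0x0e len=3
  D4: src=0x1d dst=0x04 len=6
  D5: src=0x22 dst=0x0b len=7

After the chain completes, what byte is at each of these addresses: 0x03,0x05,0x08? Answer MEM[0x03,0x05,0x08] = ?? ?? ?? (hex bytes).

MEM[0x03,0x05,0x08] = f4 a5 2f

  after D0: wrote 4B at 0x03 = f43e0661
  after D1: wrote 2B at 0x27 = 0f22
  after D2: wrote 7B at 0x20 = 592fedb152a50f
  after D3: wrote 3B at 0x0e = 1a592f
  after D4: wrote 6B at 0x04 = 52a50f592fed
  after D5: wrote 7B at 0x0b = edb152a50f0f22
query mem[0x03]=0xf4, mem[0x05]=0xa5, mem[0x08]=0x2f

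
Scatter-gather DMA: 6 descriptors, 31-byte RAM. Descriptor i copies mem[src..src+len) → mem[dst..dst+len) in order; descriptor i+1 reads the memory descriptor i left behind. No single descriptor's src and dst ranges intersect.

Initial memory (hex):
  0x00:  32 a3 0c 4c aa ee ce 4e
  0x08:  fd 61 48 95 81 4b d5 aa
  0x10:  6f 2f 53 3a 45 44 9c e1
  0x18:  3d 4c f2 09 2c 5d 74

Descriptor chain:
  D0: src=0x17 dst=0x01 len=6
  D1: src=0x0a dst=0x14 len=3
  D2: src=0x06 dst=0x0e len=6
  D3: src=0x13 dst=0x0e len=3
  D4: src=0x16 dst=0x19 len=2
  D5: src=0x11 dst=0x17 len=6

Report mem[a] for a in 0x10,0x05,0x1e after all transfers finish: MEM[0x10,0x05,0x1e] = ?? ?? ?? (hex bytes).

[0] 0x17->0x01 len=6 : e1 3d 4c f2 09 2c
[1] 0x0a->0x14 len=3 : 48 95 81
[2] 0x06->0x0e len=6 : 2c 4e fd 61 48 95
[3] 0x13->0x0e len=3 : 95 48 95
[4] 0x16->0x19 len=2 : 81 e1
[5] 0x11->0x17 len=6 : 61 48 95 48 95 81
query mem[0x10]=0x95, mem[0x05]=0x09, mem[0x1e]=0x74

MEM[0x10,0x05,0x1e] = 95 09 74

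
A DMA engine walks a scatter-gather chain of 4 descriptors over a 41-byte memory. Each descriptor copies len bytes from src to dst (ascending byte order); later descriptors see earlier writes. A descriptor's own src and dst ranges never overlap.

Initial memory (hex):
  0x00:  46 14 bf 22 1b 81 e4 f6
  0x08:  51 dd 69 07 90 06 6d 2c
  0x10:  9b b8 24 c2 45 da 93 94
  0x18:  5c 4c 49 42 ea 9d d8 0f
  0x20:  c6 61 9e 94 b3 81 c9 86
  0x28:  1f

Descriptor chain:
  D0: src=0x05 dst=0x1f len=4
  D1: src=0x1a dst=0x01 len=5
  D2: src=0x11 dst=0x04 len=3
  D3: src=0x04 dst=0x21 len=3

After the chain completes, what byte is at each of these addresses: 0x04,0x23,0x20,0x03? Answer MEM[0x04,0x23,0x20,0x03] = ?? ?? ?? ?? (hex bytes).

MEM[0x04,0x23,0x20,0x03] = b8 c2 e4 ea

[0] 0x05->0x1f len=4 : 81 e4 f6 51
[1] 0x1a->0x01 len=5 : 49 42 ea 9d d8
[2] 0x11->0x04 len=3 : b8 24 c2
[3] 0x04->0x21 len=3 : b8 24 c2
query mem[0x04]=0xb8, mem[0x23]=0xc2, mem[0x20]=0xe4, mem[0x03]=0xea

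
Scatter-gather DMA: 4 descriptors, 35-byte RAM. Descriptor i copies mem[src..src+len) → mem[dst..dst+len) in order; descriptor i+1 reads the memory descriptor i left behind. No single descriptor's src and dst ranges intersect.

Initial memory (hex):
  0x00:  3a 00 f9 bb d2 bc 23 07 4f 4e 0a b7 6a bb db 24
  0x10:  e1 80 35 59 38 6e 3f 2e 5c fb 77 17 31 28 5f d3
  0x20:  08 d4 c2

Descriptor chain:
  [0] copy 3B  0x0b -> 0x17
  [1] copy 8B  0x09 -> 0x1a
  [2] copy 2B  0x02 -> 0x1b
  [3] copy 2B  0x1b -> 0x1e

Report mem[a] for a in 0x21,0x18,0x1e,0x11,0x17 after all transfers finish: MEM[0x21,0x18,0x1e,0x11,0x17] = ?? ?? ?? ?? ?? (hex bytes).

MEM[0x21,0x18,0x1e,0x11,0x17] = e1 6a f9 80 b7

D0: mem[0x17..0x19] <- [b7 6a bb]
D1: mem[0x1a..0x21] <- [4e 0a b7 6a bb db 24 e1]
D2: mem[0x1b..0x1c] <- [f9 bb]
D3: mem[0x1e..0x1f] <- [f9 bb]
query mem[0x21]=0xe1, mem[0x18]=0x6a, mem[0x1e]=0xf9, mem[0x11]=0x80, mem[0x17]=0xb7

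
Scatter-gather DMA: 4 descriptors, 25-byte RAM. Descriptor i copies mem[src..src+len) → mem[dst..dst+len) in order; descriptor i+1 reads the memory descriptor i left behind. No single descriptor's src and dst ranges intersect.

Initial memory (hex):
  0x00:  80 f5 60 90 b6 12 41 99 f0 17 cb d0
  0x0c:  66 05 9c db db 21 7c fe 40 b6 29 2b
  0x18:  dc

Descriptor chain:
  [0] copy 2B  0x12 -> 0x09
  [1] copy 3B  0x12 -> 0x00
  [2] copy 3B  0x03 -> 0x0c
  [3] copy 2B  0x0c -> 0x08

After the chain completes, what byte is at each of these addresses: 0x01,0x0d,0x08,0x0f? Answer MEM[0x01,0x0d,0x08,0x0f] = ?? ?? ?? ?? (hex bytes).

  after D0: wrote 2B at 0x09 = 7cfe
  after D1: wrote 3B at 0x00 = 7cfe40
  after D2: wrote 3B at 0x0c = 90b612
  after D3: wrote 2B at 0x08 = 90b6
query mem[0x01]=0xfe, mem[0x0d]=0xb6, mem[0x08]=0x90, mem[0x0f]=0xdb

MEM[0x01,0x0d,0x08,0x0f] = fe b6 90 db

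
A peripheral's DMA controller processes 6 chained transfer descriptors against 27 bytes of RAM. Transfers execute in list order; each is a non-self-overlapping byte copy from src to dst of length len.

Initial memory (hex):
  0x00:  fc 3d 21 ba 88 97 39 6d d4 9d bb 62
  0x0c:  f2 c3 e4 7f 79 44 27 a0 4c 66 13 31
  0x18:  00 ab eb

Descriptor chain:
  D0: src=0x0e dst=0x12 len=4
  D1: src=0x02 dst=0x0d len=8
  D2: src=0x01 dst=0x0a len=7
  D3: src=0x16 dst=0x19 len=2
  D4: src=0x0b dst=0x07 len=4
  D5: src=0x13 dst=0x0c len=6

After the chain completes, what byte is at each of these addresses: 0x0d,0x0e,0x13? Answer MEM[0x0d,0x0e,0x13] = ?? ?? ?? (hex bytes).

MEM[0x0d,0x0e,0x13] = 9d 44 d4

  after D0: wrote 4B at 0x12 = e47f7944
  after D1: wrote 8B at 0x0d = 21ba8897396dd49d
  after D2: wrote 7B at 0x0a = 3d21ba8897396d
  after D3: wrote 2B at 0x19 = 1331
  after D4: wrote 4B at 0x07 = 21ba8897
  after D5: wrote 6B at 0x0c = d49d44133100
query mem[0x0d]=0x9d, mem[0x0e]=0x44, mem[0x13]=0xd4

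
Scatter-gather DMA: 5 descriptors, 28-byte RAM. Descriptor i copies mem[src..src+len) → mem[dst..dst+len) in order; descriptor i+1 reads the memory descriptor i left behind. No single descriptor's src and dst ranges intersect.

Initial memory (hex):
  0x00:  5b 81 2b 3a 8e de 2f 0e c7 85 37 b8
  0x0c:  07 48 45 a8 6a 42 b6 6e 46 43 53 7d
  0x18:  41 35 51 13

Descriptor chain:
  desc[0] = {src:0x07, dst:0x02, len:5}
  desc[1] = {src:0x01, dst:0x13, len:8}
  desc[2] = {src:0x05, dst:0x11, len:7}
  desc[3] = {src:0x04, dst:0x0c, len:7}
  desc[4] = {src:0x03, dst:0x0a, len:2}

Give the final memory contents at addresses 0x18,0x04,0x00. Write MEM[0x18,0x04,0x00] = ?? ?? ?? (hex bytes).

[0] 0x07->0x02 len=5 : 0e c7 85 37 b8
[1] 0x01->0x13 len=8 : 81 0e c7 85 37 b8 0e c7
[2] 0x05->0x11 len=7 : 37 b8 0e c7 85 37 b8
[3] 0x04->0x0c len=7 : 85 37 b8 0e c7 85 37
[4] 0x03->0x0a len=2 : c7 85
query mem[0x18]=0xb8, mem[0x04]=0x85, mem[0x00]=0x5b

MEM[0x18,0x04,0x00] = b8 85 5b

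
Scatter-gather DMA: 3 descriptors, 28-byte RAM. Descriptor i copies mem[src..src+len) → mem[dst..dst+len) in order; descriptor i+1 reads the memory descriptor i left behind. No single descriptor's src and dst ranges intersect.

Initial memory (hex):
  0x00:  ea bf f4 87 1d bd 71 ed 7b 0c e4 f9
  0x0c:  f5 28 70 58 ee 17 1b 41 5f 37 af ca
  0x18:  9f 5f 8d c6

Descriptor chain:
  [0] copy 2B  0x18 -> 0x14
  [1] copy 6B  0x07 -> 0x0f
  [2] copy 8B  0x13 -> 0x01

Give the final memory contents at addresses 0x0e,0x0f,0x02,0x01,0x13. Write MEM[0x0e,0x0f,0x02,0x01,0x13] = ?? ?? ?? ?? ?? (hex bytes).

  after D0: wrote 2B at 0x14 = 9f5f
  after D1: wrote 6B at 0x0f = ed7b0ce4f9f5
  after D2: wrote 8B at 0x01 = f9f55fafca9f5f8d
query mem[0x0e]=0x70, mem[0x0f]=0xed, mem[0x02]=0xf5, mem[0x01]=0xf9, mem[0x13]=0xf9

MEM[0x0e,0x0f,0x02,0x01,0x13] = 70 ed f5 f9 f9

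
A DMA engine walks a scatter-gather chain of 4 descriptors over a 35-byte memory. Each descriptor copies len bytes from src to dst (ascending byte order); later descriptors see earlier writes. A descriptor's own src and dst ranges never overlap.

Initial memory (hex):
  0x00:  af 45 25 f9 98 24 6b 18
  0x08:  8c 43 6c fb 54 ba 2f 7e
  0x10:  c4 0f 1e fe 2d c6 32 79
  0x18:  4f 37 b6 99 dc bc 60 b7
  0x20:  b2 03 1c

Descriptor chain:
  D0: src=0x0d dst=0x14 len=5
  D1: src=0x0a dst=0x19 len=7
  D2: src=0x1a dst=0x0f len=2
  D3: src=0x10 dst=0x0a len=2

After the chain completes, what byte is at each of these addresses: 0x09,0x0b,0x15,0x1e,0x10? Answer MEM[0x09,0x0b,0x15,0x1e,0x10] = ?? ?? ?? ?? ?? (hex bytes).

#0 dst[0x14+5] := {0xba,0x2f,0x7e,0xc4,0x0f}
#1 dst[0x19+7] := {0x6c,0xfb,0x54,0xba,0x2f,0x7e,0xc4}
#2 dst[0x0f+2] := {0xfb,0x54}
#3 dst[0x0a+2] := {0x54,0x0f}
query mem[0x09]=0x43, mem[0x0b]=0x0f, mem[0x15]=0x2f, mem[0x1e]=0x7e, mem[0x10]=0x54

MEM[0x09,0x0b,0x15,0x1e,0x10] = 43 0f 2f 7e 54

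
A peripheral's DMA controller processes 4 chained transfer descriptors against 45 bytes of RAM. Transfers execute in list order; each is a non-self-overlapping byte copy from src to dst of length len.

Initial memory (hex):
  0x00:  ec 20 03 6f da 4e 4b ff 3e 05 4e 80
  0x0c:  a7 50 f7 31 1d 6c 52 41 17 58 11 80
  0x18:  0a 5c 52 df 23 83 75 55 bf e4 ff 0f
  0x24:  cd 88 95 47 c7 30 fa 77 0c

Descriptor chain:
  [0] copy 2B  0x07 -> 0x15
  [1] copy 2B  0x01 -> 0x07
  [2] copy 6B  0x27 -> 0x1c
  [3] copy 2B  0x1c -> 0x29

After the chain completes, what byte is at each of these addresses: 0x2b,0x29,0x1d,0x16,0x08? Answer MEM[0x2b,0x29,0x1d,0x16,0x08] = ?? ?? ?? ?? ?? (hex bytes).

#0 dst[0x15+2] := {0xff,0x3e}
#1 dst[0x07+2] := {0x20,0x03}
#2 dst[0x1c+6] := {0x47,0xc7,0x30,0xfa,0x77,0x0c}
#3 dst[0x29+2] := {0x47,0xc7}
query mem[0x2b]=0x77, mem[0x29]=0x47, mem[0x1d]=0xc7, mem[0x16]=0x3e, mem[0x08]=0x03

MEM[0x2b,0x29,0x1d,0x16,0x08] = 77 47 c7 3e 03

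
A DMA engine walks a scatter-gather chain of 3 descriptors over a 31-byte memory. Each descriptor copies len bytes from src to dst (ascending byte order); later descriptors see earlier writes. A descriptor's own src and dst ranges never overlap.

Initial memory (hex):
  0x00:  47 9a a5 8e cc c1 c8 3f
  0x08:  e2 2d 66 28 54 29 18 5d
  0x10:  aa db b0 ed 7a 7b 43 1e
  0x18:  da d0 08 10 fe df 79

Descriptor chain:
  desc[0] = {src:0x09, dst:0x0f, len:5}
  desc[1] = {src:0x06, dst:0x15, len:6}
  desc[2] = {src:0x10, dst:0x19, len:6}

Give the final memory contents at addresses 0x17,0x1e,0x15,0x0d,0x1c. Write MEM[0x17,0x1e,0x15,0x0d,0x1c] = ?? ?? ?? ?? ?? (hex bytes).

MEM[0x17,0x1e,0x15,0x0d,0x1c] = e2 c8 c8 29 29

[0] 0x09->0x0f len=5 : 2d 66 28 54 29
[1] 0x06->0x15 len=6 : c8 3f e2 2d 66 28
[2] 0x10->0x19 len=6 : 66 28 54 29 7a c8
query mem[0x17]=0xe2, mem[0x1e]=0xc8, mem[0x15]=0xc8, mem[0x0d]=0x29, mem[0x1c]=0x29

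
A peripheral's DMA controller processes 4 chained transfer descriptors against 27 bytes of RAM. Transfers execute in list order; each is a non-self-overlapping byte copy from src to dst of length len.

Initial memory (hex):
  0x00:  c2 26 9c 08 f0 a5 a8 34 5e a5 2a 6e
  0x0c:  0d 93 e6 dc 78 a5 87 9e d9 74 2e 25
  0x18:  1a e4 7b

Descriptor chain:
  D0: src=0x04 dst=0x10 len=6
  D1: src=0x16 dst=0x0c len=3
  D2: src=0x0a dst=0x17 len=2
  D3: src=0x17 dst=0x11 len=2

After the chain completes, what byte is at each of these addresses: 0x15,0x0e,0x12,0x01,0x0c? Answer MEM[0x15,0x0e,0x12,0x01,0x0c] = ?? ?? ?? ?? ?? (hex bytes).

MEM[0x15,0x0e,0x12,0x01,0x0c] = a5 1a 6e 26 2e

#0 dst[0x10+6] := {0xf0,0xa5,0xa8,0x34,0x5e,0xa5}
#1 dst[0x0c+3] := {0x2e,0x25,0x1a}
#2 dst[0x17+2] := {0x2a,0x6e}
#3 dst[0x11+2] := {0x2a,0x6e}
query mem[0x15]=0xa5, mem[0x0e]=0x1a, mem[0x12]=0x6e, mem[0x01]=0x26, mem[0x0c]=0x2e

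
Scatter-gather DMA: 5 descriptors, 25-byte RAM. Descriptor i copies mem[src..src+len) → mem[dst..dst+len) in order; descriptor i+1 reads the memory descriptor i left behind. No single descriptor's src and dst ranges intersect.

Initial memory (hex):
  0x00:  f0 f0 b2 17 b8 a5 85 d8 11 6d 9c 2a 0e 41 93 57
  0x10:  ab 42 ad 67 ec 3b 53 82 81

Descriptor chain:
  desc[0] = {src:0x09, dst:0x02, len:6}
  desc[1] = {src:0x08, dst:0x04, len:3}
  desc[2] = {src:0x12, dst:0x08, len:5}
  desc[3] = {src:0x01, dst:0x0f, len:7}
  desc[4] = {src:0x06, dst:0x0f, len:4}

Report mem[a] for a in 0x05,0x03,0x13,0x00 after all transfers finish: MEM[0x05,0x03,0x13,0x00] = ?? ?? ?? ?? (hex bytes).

[0] 0x09->0x02 len=6 : 6d 9c 2a 0e 41 93
[1] 0x08->0x04 len=3 : 11 6d 9c
[2] 0x12->0x08 len=5 : ad 67 ec 3b 53
[3] 0x01->0x0f len=7 : f0 6d 9c 11 6d 9c 93
[4] 0x06->0x0f len=4 : 9c 93 ad 67
query mem[0x05]=0x6d, mem[0x03]=0x9c, mem[0x13]=0x6d, mem[0x00]=0xf0

MEM[0x05,0x03,0x13,0x00] = 6d 9c 6d f0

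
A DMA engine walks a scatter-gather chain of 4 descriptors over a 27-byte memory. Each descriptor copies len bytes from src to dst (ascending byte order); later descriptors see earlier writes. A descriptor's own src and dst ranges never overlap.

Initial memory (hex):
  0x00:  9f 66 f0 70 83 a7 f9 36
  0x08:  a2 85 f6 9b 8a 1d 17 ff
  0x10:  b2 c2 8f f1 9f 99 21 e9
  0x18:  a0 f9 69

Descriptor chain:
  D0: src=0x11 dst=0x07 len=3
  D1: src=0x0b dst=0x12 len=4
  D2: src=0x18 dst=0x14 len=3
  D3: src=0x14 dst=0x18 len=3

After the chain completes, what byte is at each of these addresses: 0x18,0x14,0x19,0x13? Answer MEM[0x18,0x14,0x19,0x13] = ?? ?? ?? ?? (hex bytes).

MEM[0x18,0x14,0x19,0x13] = a0 a0 f9 8a

[0] 0x11->0x07 len=3 : c2 8f f1
[1] 0x0b->0x12 len=4 : 9b 8a 1d 17
[2] 0x18->0x14 len=3 : a0 f9 69
[3] 0x14->0x18 len=3 : a0 f9 69
query mem[0x18]=0xa0, mem[0x14]=0xa0, mem[0x19]=0xf9, mem[0x13]=0x8a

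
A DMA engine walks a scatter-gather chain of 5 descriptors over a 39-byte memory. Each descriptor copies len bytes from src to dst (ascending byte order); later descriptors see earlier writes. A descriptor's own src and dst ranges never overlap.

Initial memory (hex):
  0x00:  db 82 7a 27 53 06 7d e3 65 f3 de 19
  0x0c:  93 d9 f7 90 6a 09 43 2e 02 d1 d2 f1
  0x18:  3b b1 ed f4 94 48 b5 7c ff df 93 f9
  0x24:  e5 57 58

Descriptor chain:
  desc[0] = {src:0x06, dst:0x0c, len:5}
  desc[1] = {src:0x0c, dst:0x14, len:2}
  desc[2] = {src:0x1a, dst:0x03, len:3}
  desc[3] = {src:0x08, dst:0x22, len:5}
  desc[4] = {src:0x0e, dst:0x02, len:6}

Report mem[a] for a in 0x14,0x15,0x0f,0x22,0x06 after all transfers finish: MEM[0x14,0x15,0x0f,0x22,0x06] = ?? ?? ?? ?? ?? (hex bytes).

MEM[0x14,0x15,0x0f,0x22,0x06] = 7d e3 f3 65 43

D0: mem[0x0c..0x10] <- [7d e3 65 f3 de]
D1: mem[0x14..0x15] <- [7d e3]
D2: mem[0x03..0x05] <- [ed f4 94]
D3: mem[0x22..0x26] <- [65 f3 de 19 7d]
D4: mem[0x02..0x07] <- [65 f3 de 09 43 2e]
query mem[0x14]=0x7d, mem[0x15]=0xe3, mem[0x0f]=0xf3, mem[0x22]=0x65, mem[0x06]=0x43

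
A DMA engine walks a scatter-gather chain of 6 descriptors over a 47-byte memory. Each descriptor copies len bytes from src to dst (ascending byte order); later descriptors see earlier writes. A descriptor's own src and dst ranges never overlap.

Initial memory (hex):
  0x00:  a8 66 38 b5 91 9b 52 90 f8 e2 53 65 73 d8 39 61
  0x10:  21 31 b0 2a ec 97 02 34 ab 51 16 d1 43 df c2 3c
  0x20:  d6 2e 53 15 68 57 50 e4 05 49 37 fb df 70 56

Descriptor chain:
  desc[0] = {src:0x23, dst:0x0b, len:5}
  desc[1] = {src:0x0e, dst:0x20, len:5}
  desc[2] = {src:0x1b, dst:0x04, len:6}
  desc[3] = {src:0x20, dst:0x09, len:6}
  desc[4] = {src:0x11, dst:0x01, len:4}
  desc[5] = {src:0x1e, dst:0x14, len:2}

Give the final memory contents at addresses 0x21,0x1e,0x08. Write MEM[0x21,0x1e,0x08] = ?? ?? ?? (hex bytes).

  after D0: wrote 5B at 0x0b = 15685750e4
  after D1: wrote 5B at 0x20 = 50e42131b0
  after D2: wrote 6B at 0x04 = d143dfc23c50
  after D3: wrote 6B at 0x09 = 50e42131b057
  after D4: wrote 4B at 0x01 = 31b02aec
  after D5: wrote 2B at 0x14 = c23c
query mem[0x21]=0xe4, mem[0x1e]=0xc2, mem[0x08]=0x3c

MEM[0x21,0x1e,0x08] = e4 c2 3c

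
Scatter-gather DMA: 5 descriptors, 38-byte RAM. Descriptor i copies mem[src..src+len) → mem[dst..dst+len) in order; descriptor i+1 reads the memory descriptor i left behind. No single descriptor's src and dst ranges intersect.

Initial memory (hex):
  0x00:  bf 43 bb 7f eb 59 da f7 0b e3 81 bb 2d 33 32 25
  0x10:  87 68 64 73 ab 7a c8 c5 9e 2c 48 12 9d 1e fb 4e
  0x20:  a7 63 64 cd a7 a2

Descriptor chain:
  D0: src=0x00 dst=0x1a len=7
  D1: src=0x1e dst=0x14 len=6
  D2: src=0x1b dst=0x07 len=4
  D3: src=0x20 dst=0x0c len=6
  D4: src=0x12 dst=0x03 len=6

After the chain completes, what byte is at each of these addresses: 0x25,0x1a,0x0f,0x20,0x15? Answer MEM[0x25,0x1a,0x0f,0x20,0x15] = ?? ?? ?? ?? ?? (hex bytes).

[0] 0x00->0x1a len=7 : bf 43 bb 7f eb 59 da
[1] 0x1e->0x14 len=6 : eb 59 da 63 64 cd
[2] 0x1b->0x07 len=4 : 43 bb 7f eb
[3] 0x20->0x0c len=6 : da 63 64 cd a7 a2
[4] 0x12->0x03 len=6 : 64 73 eb 59 da 63
query mem[0x25]=0xa2, mem[0x1a]=0xbf, mem[0x0f]=0xcd, mem[0x20]=0xda, mem[0x15]=0x59

MEM[0x25,0x1a,0x0f,0x20,0x15] = a2 bf cd da 59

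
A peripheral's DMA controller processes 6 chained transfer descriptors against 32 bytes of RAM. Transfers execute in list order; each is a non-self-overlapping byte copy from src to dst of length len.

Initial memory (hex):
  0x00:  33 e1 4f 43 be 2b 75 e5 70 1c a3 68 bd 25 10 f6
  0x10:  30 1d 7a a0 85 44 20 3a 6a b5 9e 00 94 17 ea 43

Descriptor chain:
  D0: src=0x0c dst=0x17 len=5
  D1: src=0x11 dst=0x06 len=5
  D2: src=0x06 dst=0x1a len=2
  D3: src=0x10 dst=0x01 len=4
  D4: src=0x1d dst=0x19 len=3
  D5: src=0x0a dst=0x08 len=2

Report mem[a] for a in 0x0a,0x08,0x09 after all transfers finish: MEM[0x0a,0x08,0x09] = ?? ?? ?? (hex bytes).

[0] 0x0c->0x17 len=5 : bd 25 10 f6 30
[1] 0x11->0x06 len=5 : 1d 7a a0 85 44
[2] 0x06->0x1a len=2 : 1d 7a
[3] 0x10->0x01 len=4 : 30 1d 7a a0
[4] 0x1d->0x19 len=3 : 17 ea 43
[5] 0x0a->0x08 len=2 : 44 68
query mem[0x0a]=0x44, mem[0x08]=0x44, mem[0x09]=0x68

MEM[0x0a,0x08,0x09] = 44 44 68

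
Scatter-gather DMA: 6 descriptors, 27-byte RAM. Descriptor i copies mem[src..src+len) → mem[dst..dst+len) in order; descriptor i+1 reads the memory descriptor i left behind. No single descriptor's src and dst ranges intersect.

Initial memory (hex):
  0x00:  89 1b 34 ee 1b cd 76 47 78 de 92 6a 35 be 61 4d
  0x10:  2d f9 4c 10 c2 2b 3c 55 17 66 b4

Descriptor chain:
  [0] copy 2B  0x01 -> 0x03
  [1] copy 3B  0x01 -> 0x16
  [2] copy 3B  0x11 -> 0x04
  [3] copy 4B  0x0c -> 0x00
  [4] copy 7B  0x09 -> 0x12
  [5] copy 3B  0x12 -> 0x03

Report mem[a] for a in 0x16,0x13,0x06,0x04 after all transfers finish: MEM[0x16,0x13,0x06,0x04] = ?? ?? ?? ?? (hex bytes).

MEM[0x16,0x13,0x06,0x04] = be 92 10 92

  after D0: wrote 2B at 0x03 = 1b34
  after D1: wrote 3B at 0x16 = 1b341b
  after D2: wrote 3B at 0x04 = f94c10
  after D3: wrote 4B at 0x00 = 35be614d
  after D4: wrote 7B at 0x12 = de926a35be614d
  after D5: wrote 3B at 0x03 = de926a
query mem[0x16]=0xbe, mem[0x13]=0x92, mem[0x06]=0x10, mem[0x04]=0x92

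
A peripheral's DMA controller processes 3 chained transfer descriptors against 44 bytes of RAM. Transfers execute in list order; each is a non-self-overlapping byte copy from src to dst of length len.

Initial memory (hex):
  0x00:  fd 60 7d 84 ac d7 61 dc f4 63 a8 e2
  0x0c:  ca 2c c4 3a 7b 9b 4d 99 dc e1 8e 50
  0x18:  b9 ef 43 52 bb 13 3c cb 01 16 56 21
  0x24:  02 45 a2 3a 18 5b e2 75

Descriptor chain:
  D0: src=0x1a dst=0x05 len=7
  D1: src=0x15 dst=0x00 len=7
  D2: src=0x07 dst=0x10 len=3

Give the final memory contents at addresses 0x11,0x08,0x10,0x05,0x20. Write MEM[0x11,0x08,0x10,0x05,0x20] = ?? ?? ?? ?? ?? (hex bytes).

MEM[0x11,0x08,0x10,0x05,0x20] = 13 13 bb 43 01

  after D0: wrote 7B at 0x05 = 4352bb133ccb01
  after D1: wrote 7B at 0x00 = e18e50b9ef4352
  after D2: wrote 3B at 0x10 = bb133c
query mem[0x11]=0x13, mem[0x08]=0x13, mem[0x10]=0xbb, mem[0x05]=0x43, mem[0x20]=0x01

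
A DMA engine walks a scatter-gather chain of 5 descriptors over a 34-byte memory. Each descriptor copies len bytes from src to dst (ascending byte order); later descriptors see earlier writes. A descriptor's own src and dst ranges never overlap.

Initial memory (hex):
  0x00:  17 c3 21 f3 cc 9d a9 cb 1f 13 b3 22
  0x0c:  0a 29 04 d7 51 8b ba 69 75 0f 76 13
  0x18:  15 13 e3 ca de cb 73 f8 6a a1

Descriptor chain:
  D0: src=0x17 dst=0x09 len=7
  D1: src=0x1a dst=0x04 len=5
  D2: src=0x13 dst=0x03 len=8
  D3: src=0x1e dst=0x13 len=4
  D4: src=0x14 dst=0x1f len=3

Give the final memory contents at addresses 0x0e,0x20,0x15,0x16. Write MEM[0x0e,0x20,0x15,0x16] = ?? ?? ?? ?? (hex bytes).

[0] 0x17->0x09 len=7 : 13 15 13 e3 ca de cb
[1] 0x1a->0x04 len=5 : e3 ca de cb 73
[2] 0x13->0x03 len=8 : 69 75 0f 76 13 15 13 e3
[3] 0x1e->0x13 len=4 : 73 f8 6a a1
[4] 0x14->0x1f len=3 : f8 6a a1
query mem[0x0e]=0xde, mem[0x20]=0x6a, mem[0x15]=0x6a, mem[0x16]=0xa1

MEM[0x0e,0x20,0x15,0x16] = de 6a 6a a1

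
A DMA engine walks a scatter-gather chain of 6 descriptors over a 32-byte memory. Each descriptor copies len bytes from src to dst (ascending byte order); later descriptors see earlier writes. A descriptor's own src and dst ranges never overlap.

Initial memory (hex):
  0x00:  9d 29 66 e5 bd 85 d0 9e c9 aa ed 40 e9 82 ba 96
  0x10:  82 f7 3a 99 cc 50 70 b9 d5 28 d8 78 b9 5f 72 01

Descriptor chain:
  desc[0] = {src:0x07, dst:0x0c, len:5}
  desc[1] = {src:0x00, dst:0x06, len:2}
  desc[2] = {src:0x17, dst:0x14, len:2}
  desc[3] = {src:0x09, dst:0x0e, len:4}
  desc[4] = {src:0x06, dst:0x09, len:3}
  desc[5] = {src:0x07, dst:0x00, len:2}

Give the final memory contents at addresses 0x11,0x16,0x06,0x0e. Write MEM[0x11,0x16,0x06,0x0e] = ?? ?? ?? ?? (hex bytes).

  after D0: wrote 5B at 0x0c = 9ec9aaed40
  after D1: wrote 2B at 0x06 = 9d29
  after D2: wrote 2B at 0x14 = b9d5
  after D3: wrote 4B at 0x0e = aaed409e
  after D4: wrote 3B at 0x09 = 9d29c9
  after D5: wrote 2B at 0x00 = 29c9
query mem[0x11]=0x9e, mem[0x16]=0x70, mem[0x06]=0x9d, mem[0x0e]=0xaa

MEM[0x11,0x16,0x06,0x0e] = 9e 70 9d aa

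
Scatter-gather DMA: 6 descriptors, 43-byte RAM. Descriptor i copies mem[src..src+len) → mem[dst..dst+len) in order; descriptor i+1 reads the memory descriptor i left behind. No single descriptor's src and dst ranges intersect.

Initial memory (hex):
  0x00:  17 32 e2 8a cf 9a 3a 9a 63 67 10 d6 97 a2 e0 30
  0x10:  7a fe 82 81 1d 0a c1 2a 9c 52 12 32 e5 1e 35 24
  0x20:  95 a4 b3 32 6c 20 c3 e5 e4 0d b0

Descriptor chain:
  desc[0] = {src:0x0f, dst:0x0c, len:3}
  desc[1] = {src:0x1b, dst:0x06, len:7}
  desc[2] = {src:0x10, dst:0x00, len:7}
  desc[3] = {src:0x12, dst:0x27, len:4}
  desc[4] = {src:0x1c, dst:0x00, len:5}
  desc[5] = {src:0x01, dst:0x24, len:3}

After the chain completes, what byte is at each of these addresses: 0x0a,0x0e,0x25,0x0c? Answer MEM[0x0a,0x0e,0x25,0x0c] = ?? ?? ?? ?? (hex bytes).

MEM[0x0a,0x0e,0x25,0x0c] = 24 fe 35 a4

  after D0: wrote 3B at 0x0c = 307afe
  after D1: wrote 7B at 0x06 = 32e51e352495a4
  after D2: wrote 7B at 0x00 = 7afe82811d0ac1
  after D3: wrote 4B at 0x27 = 82811d0a
  after D4: wrote 5B at 0x00 = e51e352495
  after D5: wrote 3B at 0x24 = 1e3524
query mem[0x0a]=0x24, mem[0x0e]=0xfe, mem[0x25]=0x35, mem[0x0c]=0xa4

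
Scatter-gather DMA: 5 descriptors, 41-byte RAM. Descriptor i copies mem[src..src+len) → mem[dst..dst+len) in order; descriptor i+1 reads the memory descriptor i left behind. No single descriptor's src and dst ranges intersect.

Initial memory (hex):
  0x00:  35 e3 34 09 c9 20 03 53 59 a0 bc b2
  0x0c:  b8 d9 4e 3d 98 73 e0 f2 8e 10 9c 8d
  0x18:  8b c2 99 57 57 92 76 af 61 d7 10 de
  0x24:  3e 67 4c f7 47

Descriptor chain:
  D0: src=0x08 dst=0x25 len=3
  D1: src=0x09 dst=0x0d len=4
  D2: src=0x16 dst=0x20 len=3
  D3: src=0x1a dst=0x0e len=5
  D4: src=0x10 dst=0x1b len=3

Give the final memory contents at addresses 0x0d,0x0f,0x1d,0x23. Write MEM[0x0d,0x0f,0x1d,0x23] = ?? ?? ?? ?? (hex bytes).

D0: mem[0x25..0x27] <- [59 a0 bc]
D1: mem[0x0d..0x10] <- [a0 bc b2 b8]
D2: mem[0x20..0x22] <- [9c 8d 8b]
D3: mem[0x0e..0x12] <- [99 57 57 92 76]
D4: mem[0x1b..0x1d] <- [57 92 76]
query mem[0x0d]=0xa0, mem[0x0f]=0x57, mem[0x1d]=0x76, mem[0x23]=0xde

MEM[0x0d,0x0f,0x1d,0x23] = a0 57 76 de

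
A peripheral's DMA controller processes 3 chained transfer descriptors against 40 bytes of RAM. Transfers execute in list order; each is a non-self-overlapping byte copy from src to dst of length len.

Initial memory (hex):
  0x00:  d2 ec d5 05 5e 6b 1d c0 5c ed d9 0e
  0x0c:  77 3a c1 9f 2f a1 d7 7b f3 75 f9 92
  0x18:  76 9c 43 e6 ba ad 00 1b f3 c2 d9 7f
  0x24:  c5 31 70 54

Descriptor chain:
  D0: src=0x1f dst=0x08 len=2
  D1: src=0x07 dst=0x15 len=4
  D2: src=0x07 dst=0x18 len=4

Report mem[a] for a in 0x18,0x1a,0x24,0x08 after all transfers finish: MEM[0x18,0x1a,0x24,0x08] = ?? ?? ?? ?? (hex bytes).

MEM[0x18,0x1a,0x24,0x08] = c0 f3 c5 1b

[0] 0x1f->0x08 len=2 : 1b f3
[1] 0x07->0x15 len=4 : c0 1b f3 d9
[2] 0x07->0x18 len=4 : c0 1b f3 d9
query mem[0x18]=0xc0, mem[0x1a]=0xf3, mem[0x24]=0xc5, mem[0x08]=0x1b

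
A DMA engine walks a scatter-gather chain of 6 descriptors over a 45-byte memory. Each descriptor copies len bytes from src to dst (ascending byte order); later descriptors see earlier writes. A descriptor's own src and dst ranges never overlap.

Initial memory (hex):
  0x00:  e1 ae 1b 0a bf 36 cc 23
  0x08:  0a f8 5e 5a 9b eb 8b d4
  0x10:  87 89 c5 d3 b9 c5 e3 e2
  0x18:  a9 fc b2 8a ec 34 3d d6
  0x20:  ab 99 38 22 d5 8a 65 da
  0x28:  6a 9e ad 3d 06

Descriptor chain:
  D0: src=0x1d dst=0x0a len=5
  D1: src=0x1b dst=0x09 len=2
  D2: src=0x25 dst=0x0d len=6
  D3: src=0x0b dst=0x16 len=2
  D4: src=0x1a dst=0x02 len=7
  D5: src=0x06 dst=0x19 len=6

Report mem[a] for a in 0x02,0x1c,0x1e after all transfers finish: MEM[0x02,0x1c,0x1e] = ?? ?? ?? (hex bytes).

MEM[0x02,0x1c,0x1e] = b2 8a 3d

  after D0: wrote 5B at 0x0a = 343dd6ab99
  after D1: wrote 2B at 0x09 = 8aec
  after D2: wrote 6B at 0x0d = 8a65da6a9ead
  after D3: wrote 2B at 0x16 = 3dd6
  after D4: wrote 7B at 0x02 = b28aec343dd6ab
  after D5: wrote 6B at 0x19 = 3dd6ab8aec3d
query mem[0x02]=0xb2, mem[0x1c]=0x8a, mem[0x1e]=0x3d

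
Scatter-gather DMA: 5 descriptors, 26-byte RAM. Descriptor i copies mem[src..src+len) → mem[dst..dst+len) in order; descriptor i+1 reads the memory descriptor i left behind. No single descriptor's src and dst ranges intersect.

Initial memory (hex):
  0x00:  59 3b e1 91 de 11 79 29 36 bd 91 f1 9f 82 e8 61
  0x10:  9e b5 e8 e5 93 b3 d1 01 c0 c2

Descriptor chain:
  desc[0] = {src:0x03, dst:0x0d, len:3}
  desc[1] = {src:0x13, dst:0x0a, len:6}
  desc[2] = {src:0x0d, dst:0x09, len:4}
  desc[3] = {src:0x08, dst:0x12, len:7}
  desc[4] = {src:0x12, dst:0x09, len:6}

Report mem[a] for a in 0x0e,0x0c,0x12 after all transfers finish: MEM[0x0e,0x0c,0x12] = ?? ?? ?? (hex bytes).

MEM[0x0e,0x0c,0x12] = d1 c0 36

D0: mem[0x0d..0x0f] <- [91 de 11]
D1: mem[0x0a..0x0f] <- [e5 93 b3 d1 01 c0]
D2: mem[0x09..0x0c] <- [d1 01 c0 9e]
D3: mem[0x12..0x18] <- [36 d1 01 c0 9e d1 01]
D4: mem[0x09..0x0e] <- [36 d1 01 c0 9e d1]
query mem[0x0e]=0xd1, mem[0x0c]=0xc0, mem[0x12]=0x36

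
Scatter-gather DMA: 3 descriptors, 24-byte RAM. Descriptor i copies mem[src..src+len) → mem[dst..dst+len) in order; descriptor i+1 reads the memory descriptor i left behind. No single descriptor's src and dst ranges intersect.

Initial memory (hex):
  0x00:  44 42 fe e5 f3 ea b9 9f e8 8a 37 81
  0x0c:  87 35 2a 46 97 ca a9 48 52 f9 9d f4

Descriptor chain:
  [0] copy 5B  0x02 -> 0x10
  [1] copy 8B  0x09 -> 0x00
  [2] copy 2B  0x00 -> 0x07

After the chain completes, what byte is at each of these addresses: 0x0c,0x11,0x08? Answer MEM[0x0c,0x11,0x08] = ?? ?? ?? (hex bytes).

  after D0: wrote 5B at 0x10 = fee5f3eab9
  after D1: wrote 8B at 0x00 = 8a378187352a46fe
  after D2: wrote 2B at 0x07 = 8a37
query mem[0x0c]=0x87, mem[0x11]=0xe5, mem[0x08]=0x37

MEM[0x0c,0x11,0x08] = 87 e5 37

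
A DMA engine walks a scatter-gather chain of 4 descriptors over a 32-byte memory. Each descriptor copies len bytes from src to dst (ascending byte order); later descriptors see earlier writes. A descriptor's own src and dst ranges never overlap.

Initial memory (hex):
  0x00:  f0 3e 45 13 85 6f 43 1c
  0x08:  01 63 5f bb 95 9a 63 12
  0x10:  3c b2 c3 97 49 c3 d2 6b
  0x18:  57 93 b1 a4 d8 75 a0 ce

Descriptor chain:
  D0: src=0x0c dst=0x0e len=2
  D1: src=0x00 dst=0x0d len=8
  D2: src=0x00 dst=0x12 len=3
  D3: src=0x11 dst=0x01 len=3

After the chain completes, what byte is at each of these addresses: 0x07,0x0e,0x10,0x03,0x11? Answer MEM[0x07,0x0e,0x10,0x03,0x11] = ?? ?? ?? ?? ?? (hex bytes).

MEM[0x07,0x0e,0x10,0x03,0x11] = 1c 3e 13 3e 85

D0: mem[0x0e..0x0f] <- [95 9a]
D1: mem[0x0d..0x14] <- [f0 3e 45 13 85 6f 43 1c]
D2: mem[0x12..0x14] <- [f0 3e 45]
D3: mem[0x01..0x03] <- [85 f0 3e]
query mem[0x07]=0x1c, mem[0x0e]=0x3e, mem[0x10]=0x13, mem[0x03]=0x3e, mem[0x11]=0x85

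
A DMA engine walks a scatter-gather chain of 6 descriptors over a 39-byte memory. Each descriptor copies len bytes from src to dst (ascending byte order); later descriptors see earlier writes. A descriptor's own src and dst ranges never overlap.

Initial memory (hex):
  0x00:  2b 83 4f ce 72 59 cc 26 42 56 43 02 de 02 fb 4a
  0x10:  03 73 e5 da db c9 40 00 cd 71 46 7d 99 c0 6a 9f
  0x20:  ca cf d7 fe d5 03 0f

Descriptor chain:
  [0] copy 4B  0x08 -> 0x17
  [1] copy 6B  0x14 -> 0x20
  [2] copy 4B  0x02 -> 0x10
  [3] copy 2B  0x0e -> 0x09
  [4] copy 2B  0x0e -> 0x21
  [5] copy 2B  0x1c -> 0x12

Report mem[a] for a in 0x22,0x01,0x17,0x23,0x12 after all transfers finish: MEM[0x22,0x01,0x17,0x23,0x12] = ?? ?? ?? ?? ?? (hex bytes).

[0] 0x08->0x17 len=4 : 42 56 43 02
[1] 0x14->0x20 len=6 : db c9 40 42 56 43
[2] 0x02->0x10 len=4 : 4f ce 72 59
[3] 0x0e->0x09 len=2 : fb 4a
[4] 0x0e->0x21 len=2 : fb 4a
[5] 0x1c->0x12 len=2 : 99 c0
query mem[0x22]=0x4a, mem[0x01]=0x83, mem[0x17]=0x42, mem[0x23]=0x42, mem[0x12]=0x99

MEM[0x22,0x01,0x17,0x23,0x12] = 4a 83 42 42 99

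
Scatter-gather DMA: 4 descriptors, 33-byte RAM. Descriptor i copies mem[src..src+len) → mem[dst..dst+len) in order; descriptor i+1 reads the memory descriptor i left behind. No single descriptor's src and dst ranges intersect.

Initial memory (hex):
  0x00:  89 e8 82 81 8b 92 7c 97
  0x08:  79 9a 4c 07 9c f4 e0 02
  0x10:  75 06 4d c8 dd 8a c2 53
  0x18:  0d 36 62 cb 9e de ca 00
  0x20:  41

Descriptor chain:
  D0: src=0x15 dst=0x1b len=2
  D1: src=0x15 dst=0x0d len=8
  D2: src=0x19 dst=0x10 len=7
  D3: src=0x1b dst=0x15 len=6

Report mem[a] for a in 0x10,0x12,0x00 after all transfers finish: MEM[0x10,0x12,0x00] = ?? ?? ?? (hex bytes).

D0: mem[0x1b..0x1c] <- [8a c2]
D1: mem[0x0d..0x14] <- [8a c2 53 0d 36 62 8a c2]
D2: mem[0x10..0x16] <- [36 62 8a c2 de ca 00]
D3: mem[0x15..0x1a] <- [8a c2 de ca 00 41]
query mem[0x10]=0x36, mem[0x12]=0x8a, mem[0x00]=0x89

MEM[0x10,0x12,0x00] = 36 8a 89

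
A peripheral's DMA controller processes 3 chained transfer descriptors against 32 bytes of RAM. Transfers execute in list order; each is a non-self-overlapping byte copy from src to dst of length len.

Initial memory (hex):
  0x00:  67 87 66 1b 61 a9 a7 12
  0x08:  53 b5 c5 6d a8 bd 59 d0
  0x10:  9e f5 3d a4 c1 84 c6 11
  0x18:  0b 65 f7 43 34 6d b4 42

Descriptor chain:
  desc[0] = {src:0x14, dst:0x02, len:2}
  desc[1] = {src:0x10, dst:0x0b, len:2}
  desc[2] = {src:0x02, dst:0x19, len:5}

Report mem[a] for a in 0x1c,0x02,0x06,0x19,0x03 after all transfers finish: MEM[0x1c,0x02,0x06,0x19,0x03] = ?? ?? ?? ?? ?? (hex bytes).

MEM[0x1c,0x02,0x06,0x19,0x03] = a9 c1 a7 c1 84

[0] 0x14->0x02 len=2 : c1 84
[1] 0x10->0x0b len=2 : 9e f5
[2] 0x02->0x19 len=5 : c1 84 61 a9 a7
query mem[0x1c]=0xa9, mem[0x02]=0xc1, mem[0x06]=0xa7, mem[0x19]=0xc1, mem[0x03]=0x84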